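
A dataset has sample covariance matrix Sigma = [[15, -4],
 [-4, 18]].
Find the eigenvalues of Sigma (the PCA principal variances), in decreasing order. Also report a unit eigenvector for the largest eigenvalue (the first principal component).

Step 1 — characteristic polynomial of 2×2 Sigma:
  det(Sigma - λI) = λ² - trace · λ + det = 0.
  trace = 15 + 18 = 33, det = 15·18 - (-4)² = 254.
Step 2 — discriminant:
  Δ = trace² - 4·det = 1089 - 1016 = 73.
Step 3 — eigenvalues:
  λ = (trace ± √Δ)/2 = (33 ± 8.544)/2,
  λ_1 = 20.772,  λ_2 = 12.228.

Step 4 — unit eigenvector for λ_1: solve (Sigma - λ_1 I)v = 0. First row:
  (15 - 20.772)·v_x + (-4)·v_y = 0, i.e. (-5.772)·v_x + (-4)·v_y = 0,
  so v ∝ (b, λ_1 - a) = (-4, 5.772); multiply by -1 so the first entry is positive: u = (4, -5.772).
  ||u|| = √((4)² + (-5.772)²) = √(49.316) ≈ 7.0225,
  v_1 = u/||u|| ≈ (0.5696, -0.8219) (||v_1|| = 1).

λ_1 = 20.772,  λ_2 = 12.228;  v_1 ≈ (0.5696, -0.8219)


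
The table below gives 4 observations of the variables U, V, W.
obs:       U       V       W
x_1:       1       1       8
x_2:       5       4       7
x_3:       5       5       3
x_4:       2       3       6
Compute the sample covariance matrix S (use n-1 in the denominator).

Step 1 — column means:
  mean(U) = (1 + 5 + 5 + 2) / 4 = 13/4 = 3.25
  mean(V) = (1 + 4 + 5 + 3) / 4 = 13/4 = 3.25
  mean(W) = (8 + 7 + 3 + 6) / 4 = 24/4 = 6

Step 2 — sample covariance S[i,j] = (1/(n-1)) · Σ_k (x_{k,i} - mean_i) · (x_{k,j} - mean_j), with n-1 = 3.
  S[U,U] = ((-2.25)·(-2.25) + (1.75)·(1.75) + (1.75)·(1.75) + (-1.25)·(-1.25)) / 3 = 12.75/3 = 4.25
  S[U,V] = ((-2.25)·(-2.25) + (1.75)·(0.75) + (1.75)·(1.75) + (-1.25)·(-0.25)) / 3 = 9.75/3 = 3.25
  S[U,W] = ((-2.25)·(2) + (1.75)·(1) + (1.75)·(-3) + (-1.25)·(0)) / 3 = -8/3 = -2.6667
  S[V,V] = ((-2.25)·(-2.25) + (0.75)·(0.75) + (1.75)·(1.75) + (-0.25)·(-0.25)) / 3 = 8.75/3 = 2.9167
  S[V,W] = ((-2.25)·(2) + (0.75)·(1) + (1.75)·(-3) + (-0.25)·(0)) / 3 = -9/3 = -3
  S[W,W] = ((2)·(2) + (1)·(1) + (-3)·(-3) + (0)·(0)) / 3 = 14/3 = 4.6667

S is symmetric (S[j,i] = S[i,j]). Assembling:

S = [[4.25, 3.25, -2.6667],
 [3.25, 2.9167, -3],
 [-2.6667, -3, 4.6667]]


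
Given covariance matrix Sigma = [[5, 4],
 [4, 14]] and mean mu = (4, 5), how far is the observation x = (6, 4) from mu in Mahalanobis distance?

Step 1 — centre the observation: (x - mu) = (2, -1).

Step 2 — invert Sigma. det(Sigma) = 5·14 - (4)² = 54.
  Sigma^{-1} = (1/det) · [[d, -b], [-b, a]] = [[0.2593, -0.0741],
 [-0.0741, 0.0926]].

Step 3 — form the quadratic (x - mu)^T · Sigma^{-1} · (x - mu):
  Sigma^{-1} · (x - mu) = (0.5926, -0.2407).
  (x - mu)^T · [Sigma^{-1} · (x - mu)] = (2)·(0.5926) + (-1)·(-0.2407) = 1.4259.

Step 4 — take square root: d = √(1.4259) ≈ 1.1941.

d(x, mu) = √(1.4259) ≈ 1.1941


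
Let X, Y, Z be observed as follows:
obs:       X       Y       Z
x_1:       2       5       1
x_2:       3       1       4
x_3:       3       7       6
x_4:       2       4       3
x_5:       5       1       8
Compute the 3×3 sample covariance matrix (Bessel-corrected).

Step 1 — column means:
  mean(X) = (2 + 3 + 3 + 2 + 5) / 5 = 15/5 = 3
  mean(Y) = (5 + 1 + 7 + 4 + 1) / 5 = 18/5 = 3.6
  mean(Z) = (1 + 4 + 6 + 3 + 8) / 5 = 22/5 = 4.4

Step 2 — sample covariance S[i,j] = (1/(n-1)) · Σ_k (x_{k,i} - mean_i) · (x_{k,j} - mean_j), with n-1 = 4.
  S[X,X] = ((-1)·(-1) + (0)·(0) + (0)·(0) + (-1)·(-1) + (2)·(2)) / 4 = 6/4 = 1.5
  S[X,Y] = ((-1)·(1.4) + (0)·(-2.6) + (0)·(3.4) + (-1)·(0.4) + (2)·(-2.6)) / 4 = -7/4 = -1.75
  S[X,Z] = ((-1)·(-3.4) + (0)·(-0.4) + (0)·(1.6) + (-1)·(-1.4) + (2)·(3.6)) / 4 = 12/4 = 3
  S[Y,Y] = ((1.4)·(1.4) + (-2.6)·(-2.6) + (3.4)·(3.4) + (0.4)·(0.4) + (-2.6)·(-2.6)) / 4 = 27.2/4 = 6.8
  S[Y,Z] = ((1.4)·(-3.4) + (-2.6)·(-0.4) + (3.4)·(1.6) + (0.4)·(-1.4) + (-2.6)·(3.6)) / 4 = -8.2/4 = -2.05
  S[Z,Z] = ((-3.4)·(-3.4) + (-0.4)·(-0.4) + (1.6)·(1.6) + (-1.4)·(-1.4) + (3.6)·(3.6)) / 4 = 29.2/4 = 7.3

S is symmetric (S[j,i] = S[i,j]). Assembling:

S = [[1.5, -1.75, 3],
 [-1.75, 6.8, -2.05],
 [3, -2.05, 7.3]]


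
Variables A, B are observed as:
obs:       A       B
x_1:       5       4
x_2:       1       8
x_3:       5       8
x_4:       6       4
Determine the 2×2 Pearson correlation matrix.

Step 1 — column means:
  mean(A) = (5 + 1 + 5 + 6) / 4 = 17/4 = 4.25
  mean(B) = (4 + 8 + 8 + 4) / 4 = 24/4 = 6

Step 2 — sample variances and covariances s[i,j] = (1/(n-1)) · Σ_k (x_{k,i} - mean_i) · (x_{k,j} - mean_j), with n-1 = 3:
  s[A,A] = ((0.75)·(0.75) + (-3.25)·(-3.25) + (0.75)·(0.75) + (1.75)·(1.75)) / 3 = 14.75/3 = 4.9167
  s[A,B] = ((0.75)·(-2) + (-3.25)·(2) + (0.75)·(2) + (1.75)·(-2)) / 3 = -10/3 = -3.3333
  s[B,B] = ((-2)·(-2) + (2)·(2) + (2)·(2) + (-2)·(-2)) / 3 = 16/3 = 5.3333
  Sample standard deviations s_i = √(s[i,i]):
  s(A) = √(4.9167) = 2.2174
  s(B) = √(5.3333) = 2.3094

Step 3 — r_{ij} = s_{ij} / (s_i · s_j):
  r[A,A] = 1 (diagonal).
  r[A,B] = -3.3333 / (2.2174 · 2.3094) = -3.3333 / 5.1208 = -0.6509
  r[B,B] = 1 (diagonal).

R is symmetric with unit diagonal. Assembling:

R = [[1, -0.6509],
 [-0.6509, 1]]


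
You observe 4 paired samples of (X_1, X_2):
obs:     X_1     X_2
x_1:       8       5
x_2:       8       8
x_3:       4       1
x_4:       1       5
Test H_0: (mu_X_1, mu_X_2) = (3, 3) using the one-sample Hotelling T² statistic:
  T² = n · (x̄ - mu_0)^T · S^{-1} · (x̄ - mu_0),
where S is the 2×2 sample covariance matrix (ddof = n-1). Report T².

Step 1 — sample mean vector:
  mean(X_1) = (8 + 8 + 4 + 1) / 4 = 21/4 = 5.25
  mean(X_2) = (5 + 8 + 1 + 5) / 4 = 19/4 = 4.75
  x̄ = (5.25, 4.75),  deviation x̄ - mu_0 = (5.25, 4.75) - (3, 3) = (2.25, 1.75).

Step 2 — sample covariance matrix, S[i,j] = (1/(n-1)) · Σ_k (x_{k,i} - mean_i) · (x_{k,j} - mean_j), divisor n-1 = 3:
  S[X_1,X_1] = ((2.75)·(2.75) + (2.75)·(2.75) + (-1.25)·(-1.25) + (-4.25)·(-4.25)) / 3 = 34.75/3 = 11.5833
  S[X_1,X_2] = ((2.75)·(0.25) + (2.75)·(3.25) + (-1.25)·(-3.75) + (-4.25)·(0.25)) / 3 = 13.25/3 = 4.4167
  S[X_2,X_2] = ((0.25)·(0.25) + (3.25)·(3.25) + (-3.75)·(-3.75) + (0.25)·(0.25)) / 3 = 24.75/3 = 8.25
  S = [[11.5833, 4.4167],
 [4.4167, 8.25]].

Step 3 — invert S. det(S) = 11.5833·8.25 - (4.4167)² = 76.0556.
  S^{-1} = (1/det) · [[d, -b], [-b, a]] = [[0.1085, -0.0581],
 [-0.0581, 0.1523]].

Step 4 — quadratic form (x̄ - mu_0)^T · S^{-1} · (x̄ - mu_0):
  S^{-1} · (x̄ - mu_0) = (0.1424, 0.1359),
  (x̄ - mu_0)^T · [...] = (2.25)·(0.1424) + (1.75)·(0.1359) = 0.5583.

Step 5 — scale by n: T² = 4 · 0.5583 = 2.233.

T² ≈ 2.233


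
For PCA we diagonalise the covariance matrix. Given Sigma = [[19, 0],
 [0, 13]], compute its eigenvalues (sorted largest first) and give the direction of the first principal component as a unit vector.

Step 1 — characteristic polynomial of 2×2 Sigma:
  det(Sigma - λI) = λ² - trace · λ + det = 0.
  trace = 19 + 13 = 32, det = 19·13 - (0)² = 247.
Step 2 — discriminant:
  Δ = trace² - 4·det = 1024 - 988 = 36.
Step 3 — eigenvalues:
  λ = (trace ± √Δ)/2 = (32 ± 6)/2,
  λ_1 = 19,  λ_2 = 13.

Step 4 — unit eigenvector for λ_1: Sigma is diagonal, so its eigenvectors are the coordinate axes. λ_1 = 19 is the diagonal entry on the first coordinate axis, hence
  v_1 = (1, 0) (||v_1|| = 1).

λ_1 = 19,  λ_2 = 13;  v_1 ≈ (1, 0)


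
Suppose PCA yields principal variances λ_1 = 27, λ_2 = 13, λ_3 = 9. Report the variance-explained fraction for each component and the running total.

Step 1 — total variance = trace(Sigma) = Σ λ_i = 27 + 13 + 9 = 49.

Step 2 — fraction explained by component i = λ_i / Σ λ:
  PC1: 27/49 = 0.551
  PC2: 13/49 = 0.2653
  PC3: 9/49 = 0.1837

Step 3 — cumulative fraction after k components = (λ_1 + ... + λ_k) / Σ λ:
  k = 1: 27/49 = 0.551
  k = 2: (27 + 13)/49 = 40/49 = 0.8163
  k = 3: (27 + 13 + 9)/49 = 49/49 = 1

Summary (fraction, with percent):

explained: PC1 0.551 (55.1%), PC2 0.2653 (26.53%), PC3 0.1837 (18.37%);  cumulative: 0.551, 0.8163, 1


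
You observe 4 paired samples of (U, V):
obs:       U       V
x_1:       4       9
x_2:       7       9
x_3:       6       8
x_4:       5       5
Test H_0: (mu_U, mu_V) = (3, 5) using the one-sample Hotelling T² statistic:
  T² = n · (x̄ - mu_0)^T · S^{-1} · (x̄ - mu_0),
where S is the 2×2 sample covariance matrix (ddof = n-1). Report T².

Step 1 — sample mean vector:
  mean(U) = (4 + 7 + 6 + 5) / 4 = 22/4 = 5.5
  mean(V) = (9 + 9 + 8 + 5) / 4 = 31/4 = 7.75
  x̄ = (5.5, 7.75),  deviation x̄ - mu_0 = (5.5, 7.75) - (3, 5) = (2.5, 2.75).

Step 2 — sample covariance matrix, S[i,j] = (1/(n-1)) · Σ_k (x_{k,i} - mean_i) · (x_{k,j} - mean_j), divisor n-1 = 3:
  S[U,U] = ((-1.5)·(-1.5) + (1.5)·(1.5) + (0.5)·(0.5) + (-0.5)·(-0.5)) / 3 = 5/3 = 1.6667
  S[U,V] = ((-1.5)·(1.25) + (1.5)·(1.25) + (0.5)·(0.25) + (-0.5)·(-2.75)) / 3 = 1.5/3 = 0.5
  S[V,V] = ((1.25)·(1.25) + (1.25)·(1.25) + (0.25)·(0.25) + (-2.75)·(-2.75)) / 3 = 10.75/3 = 3.5833
  S = [[1.6667, 0.5],
 [0.5, 3.5833]].

Step 3 — invert S. det(S) = 1.6667·3.5833 - (0.5)² = 5.7222.
  S^{-1} = (1/det) · [[d, -b], [-b, a]] = [[0.6262, -0.0874],
 [-0.0874, 0.2913]].

Step 4 — quadratic form (x̄ - mu_0)^T · S^{-1} · (x̄ - mu_0):
  S^{-1} · (x̄ - mu_0) = (1.3252, 0.5825),
  (x̄ - mu_0)^T · [...] = (2.5)·(1.3252) + (2.75)·(0.5825) = 4.915.

Step 5 — scale by n: T² = 4 · 4.915 = 19.6602.

T² ≈ 19.6602


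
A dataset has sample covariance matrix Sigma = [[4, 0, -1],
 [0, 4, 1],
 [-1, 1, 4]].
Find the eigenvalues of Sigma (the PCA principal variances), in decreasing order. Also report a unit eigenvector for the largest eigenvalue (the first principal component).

Step 1 — characteristic polynomial p(λ) = det(λI - Sigma) = λ³ - tr·λ² + c_1·λ - det, where tr = trace, c_1 = sum of the principal 2×2 minors, det = det(Sigma):
  tr = 4 + 4 + 4 = 12,
  c_1 = (4·4 - (0)²) + (4·4 - (-1)²) + (4·4 - (1)²) = 16 + 15 + 15 = 46,
  det = 4·(4·4 - (1)²) - (0)·((0)·4 - (1)·(-1)) + (-1)·((0)·(1) - 4·(-1)) = 4·(15) - (0)·(1) + (-1)·(4) = 56.
  So p(λ) = λ³ - 12λ² + 46λ - 56.
Step 2 — look for an integer root (rational root theorem: any rational root is an integer divisor of 56). Testing λ = 4:
  p(4) = 64 - 192 + 184 - 56 = 0  ✓
  Dividing out (λ - 4): p(λ) = (λ - 4)(λ² - 8λ + 14).
Step 3 — remaining eigenvalues from the quadratic λ² - 8λ + 14 = 0:
  Δ = 8² - 4·14 = 64 - 56 = 8,  λ = (8 ± √8)/2 = (8 ± 2.8284)/2 ≈ 5.4142 or 2.5858.
  Sorted: λ_1 = 5.4142,  λ_2 = 4,  λ_3 = 2.5858  (check: sum = 12 = tr ✓).

Step 4 — unit eigenvector for λ_1 ≈ 5.4142: v spans the null space of (Sigma - λ_1 I), whose rows are
  r_1 = (-1.4142, 0, -1),  r_2 = (0, -1.4142, 1),  r_3 = (-1, 1, -1.4142).
  v is orthogonal to every row, so take v ∝ r_1 × r_2 = ((0)·(1) - (-1)·(-1.4142), (-1)·(0) - (-1.4142)·(1), (-1.4142)·(-1.4142) - (0)·(0)) ≈ (-1.4142, 1.4142, 2).
  Rescale (multiply by -1 so the first nonzero entry is positive): u = (1.4142, -1.4142, -2).
  ||u|| = √((1.4142)² + (-1.4142)² + (-2)²) = √(8) ≈ 2.8284,  v_1 = u/||u|| ≈ (0.5, -0.5, -0.7071) (||v_1|| = 1).

λ_1 = 5.4142,  λ_2 = 4,  λ_3 = 2.5858;  v_1 ≈ (0.5, -0.5, -0.7071)


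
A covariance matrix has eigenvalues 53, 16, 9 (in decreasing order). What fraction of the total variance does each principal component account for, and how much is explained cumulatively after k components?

Step 1 — total variance = trace(Sigma) = Σ λ_i = 53 + 16 + 9 = 78.

Step 2 — fraction explained by component i = λ_i / Σ λ:
  PC1: 53/78 = 0.6795
  PC2: 16/78 = 0.2051
  PC3: 9/78 = 0.1154

Step 3 — cumulative fraction after k components = (λ_1 + ... + λ_k) / Σ λ:
  k = 1: 53/78 = 0.6795
  k = 2: (53 + 16)/78 = 69/78 = 0.8846
  k = 3: (53 + 16 + 9)/78 = 78/78 = 1

Summary (fraction, with percent):

explained: PC1 0.6795 (67.95%), PC2 0.2051 (20.51%), PC3 0.1154 (11.54%);  cumulative: 0.6795, 0.8846, 1


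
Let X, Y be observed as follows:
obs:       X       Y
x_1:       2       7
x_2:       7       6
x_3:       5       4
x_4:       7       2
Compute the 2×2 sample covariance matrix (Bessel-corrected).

Step 1 — column means:
  mean(X) = (2 + 7 + 5 + 7) / 4 = 21/4 = 5.25
  mean(Y) = (7 + 6 + 4 + 2) / 4 = 19/4 = 4.75

Step 2 — sample covariance S[i,j] = (1/(n-1)) · Σ_k (x_{k,i} - mean_i) · (x_{k,j} - mean_j), with n-1 = 3.
  S[X,X] = ((-3.25)·(-3.25) + (1.75)·(1.75) + (-0.25)·(-0.25) + (1.75)·(1.75)) / 3 = 16.75/3 = 5.5833
  S[X,Y] = ((-3.25)·(2.25) + (1.75)·(1.25) + (-0.25)·(-0.75) + (1.75)·(-2.75)) / 3 = -9.75/3 = -3.25
  S[Y,Y] = ((2.25)·(2.25) + (1.25)·(1.25) + (-0.75)·(-0.75) + (-2.75)·(-2.75)) / 3 = 14.75/3 = 4.9167

S is symmetric (S[j,i] = S[i,j]). Assembling:

S = [[5.5833, -3.25],
 [-3.25, 4.9167]]


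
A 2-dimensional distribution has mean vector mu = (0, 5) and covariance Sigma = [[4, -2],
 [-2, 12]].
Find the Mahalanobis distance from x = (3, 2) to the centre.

Step 1 — centre the observation: (x - mu) = (3, -3).

Step 2 — invert Sigma. det(Sigma) = 4·12 - (-2)² = 44.
  Sigma^{-1} = (1/det) · [[d, -b], [-b, a]] = [[0.2727, 0.0455],
 [0.0455, 0.0909]].

Step 3 — form the quadratic (x - mu)^T · Sigma^{-1} · (x - mu):
  Sigma^{-1} · (x - mu) = (0.6818, -0.1364).
  (x - mu)^T · [Sigma^{-1} · (x - mu)] = (3)·(0.6818) + (-3)·(-0.1364) = 2.4545.

Step 4 — take square root: d = √(2.4545) ≈ 1.5667.

d(x, mu) = √(2.4545) ≈ 1.5667


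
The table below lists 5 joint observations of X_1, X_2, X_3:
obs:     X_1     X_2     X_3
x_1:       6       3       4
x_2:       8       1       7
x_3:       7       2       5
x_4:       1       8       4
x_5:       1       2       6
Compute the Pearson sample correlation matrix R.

Step 1 — column means:
  mean(X_1) = (6 + 8 + 7 + 1 + 1) / 5 = 23/5 = 4.6
  mean(X_2) = (3 + 1 + 2 + 8 + 2) / 5 = 16/5 = 3.2
  mean(X_3) = (4 + 7 + 5 + 4 + 6) / 5 = 26/5 = 5.2

Step 2 — sample variances and covariances s[i,j] = (1/(n-1)) · Σ_k (x_{k,i} - mean_i) · (x_{k,j} - mean_j), with n-1 = 4:
  s[X_1,X_1] = ((1.4)·(1.4) + (3.4)·(3.4) + (2.4)·(2.4) + (-3.6)·(-3.6) + (-3.6)·(-3.6)) / 4 = 45.2/4 = 11.3
  s[X_1,X_2] = ((1.4)·(-0.2) + (3.4)·(-2.2) + (2.4)·(-1.2) + (-3.6)·(4.8) + (-3.6)·(-1.2)) / 4 = -23.6/4 = -5.9
  s[X_1,X_3] = ((1.4)·(-1.2) + (3.4)·(1.8) + (2.4)·(-0.2) + (-3.6)·(-1.2) + (-3.6)·(0.8)) / 4 = 5.4/4 = 1.35
  s[X_2,X_2] = ((-0.2)·(-0.2) + (-2.2)·(-2.2) + (-1.2)·(-1.2) + (4.8)·(4.8) + (-1.2)·(-1.2)) / 4 = 30.8/4 = 7.7
  s[X_2,X_3] = ((-0.2)·(-1.2) + (-2.2)·(1.8) + (-1.2)·(-0.2) + (4.8)·(-1.2) + (-1.2)·(0.8)) / 4 = -10.2/4 = -2.55
  s[X_3,X_3] = ((-1.2)·(-1.2) + (1.8)·(1.8) + (-0.2)·(-0.2) + (-1.2)·(-1.2) + (0.8)·(0.8)) / 4 = 6.8/4 = 1.7
  Sample standard deviations s_i = √(s[i,i]):
  s(X_1) = √(11.3) = 3.3615
  s(X_2) = √(7.7) = 2.7749
  s(X_3) = √(1.7) = 1.3038

Step 3 — r_{ij} = s_{ij} / (s_i · s_j):
  r[X_1,X_1] = 1 (diagonal).
  r[X_1,X_2] = -5.9 / (3.3615 · 2.7749) = -5.9 / 9.3279 = -0.6325
  r[X_1,X_3] = 1.35 / (3.3615 · 1.3038) = 1.35 / 4.3829 = 0.308
  r[X_2,X_2] = 1 (diagonal).
  r[X_2,X_3] = -2.55 / (2.7749 · 1.3038) = -2.55 / 3.618 = -0.7048
  r[X_3,X_3] = 1 (diagonal).

R is symmetric with unit diagonal. Assembling:

R = [[1, -0.6325, 0.308],
 [-0.6325, 1, -0.7048],
 [0.308, -0.7048, 1]]


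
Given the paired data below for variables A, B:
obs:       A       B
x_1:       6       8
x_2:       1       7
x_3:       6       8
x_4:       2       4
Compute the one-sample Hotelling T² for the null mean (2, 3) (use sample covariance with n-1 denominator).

Step 1 — sample mean vector:
  mean(A) = (6 + 1 + 6 + 2) / 4 = 15/4 = 3.75
  mean(B) = (8 + 7 + 8 + 4) / 4 = 27/4 = 6.75
  x̄ = (3.75, 6.75),  deviation x̄ - mu_0 = (3.75, 6.75) - (2, 3) = (1.75, 3.75).

Step 2 — sample covariance matrix, S[i,j] = (1/(n-1)) · Σ_k (x_{k,i} - mean_i) · (x_{k,j} - mean_j), divisor n-1 = 3:
  S[A,A] = ((2.25)·(2.25) + (-2.75)·(-2.75) + (2.25)·(2.25) + (-1.75)·(-1.75)) / 3 = 20.75/3 = 6.9167
  S[A,B] = ((2.25)·(1.25) + (-2.75)·(0.25) + (2.25)·(1.25) + (-1.75)·(-2.75)) / 3 = 9.75/3 = 3.25
  S[B,B] = ((1.25)·(1.25) + (0.25)·(0.25) + (1.25)·(1.25) + (-2.75)·(-2.75)) / 3 = 10.75/3 = 3.5833
  S = [[6.9167, 3.25],
 [3.25, 3.5833]].

Step 3 — invert S. det(S) = 6.9167·3.5833 - (3.25)² = 14.2222.
  S^{-1} = (1/det) · [[d, -b], [-b, a]] = [[0.252, -0.2285],
 [-0.2285, 0.4863]].

Step 4 — quadratic form (x̄ - mu_0)^T · S^{-1} · (x̄ - mu_0):
  S^{-1} · (x̄ - mu_0) = (-0.416, 1.4238),
  (x̄ - mu_0)^T · [...] = (1.75)·(-0.416) + (3.75)·(1.4238) = 4.6113.

Step 5 — scale by n: T² = 4 · 4.6113 = 18.4453.

T² ≈ 18.4453


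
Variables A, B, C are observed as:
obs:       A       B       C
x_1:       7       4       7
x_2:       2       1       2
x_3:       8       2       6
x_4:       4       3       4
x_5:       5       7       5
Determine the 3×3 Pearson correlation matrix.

Step 1 — column means:
  mean(A) = (7 + 2 + 8 + 4 + 5) / 5 = 26/5 = 5.2
  mean(B) = (4 + 1 + 2 + 3 + 7) / 5 = 17/5 = 3.4
  mean(C) = (7 + 2 + 6 + 4 + 5) / 5 = 24/5 = 4.8

Step 2 — sample variances and covariances s[i,j] = (1/(n-1)) · Σ_k (x_{k,i} - mean_i) · (x_{k,j} - mean_j), with n-1 = 4:
  s[A,A] = ((1.8)·(1.8) + (-3.2)·(-3.2) + (2.8)·(2.8) + (-1.2)·(-1.2) + (-0.2)·(-0.2)) / 4 = 22.8/4 = 5.7
  s[A,B] = ((1.8)·(0.6) + (-3.2)·(-2.4) + (2.8)·(-1.4) + (-1.2)·(-0.4) + (-0.2)·(3.6)) / 4 = 4.6/4 = 1.15
  s[A,C] = ((1.8)·(2.2) + (-3.2)·(-2.8) + (2.8)·(1.2) + (-1.2)·(-0.8) + (-0.2)·(0.2)) / 4 = 17.2/4 = 4.3
  s[B,B] = ((0.6)·(0.6) + (-2.4)·(-2.4) + (-1.4)·(-1.4) + (-0.4)·(-0.4) + (3.6)·(3.6)) / 4 = 21.2/4 = 5.3
  s[B,C] = ((0.6)·(2.2) + (-2.4)·(-2.8) + (-1.4)·(1.2) + (-0.4)·(-0.8) + (3.6)·(0.2)) / 4 = 7.4/4 = 1.85
  s[C,C] = ((2.2)·(2.2) + (-2.8)·(-2.8) + (1.2)·(1.2) + (-0.8)·(-0.8) + (0.2)·(0.2)) / 4 = 14.8/4 = 3.7
  Sample standard deviations s_i = √(s[i,i]):
  s(A) = √(5.7) = 2.3875
  s(B) = √(5.3) = 2.3022
  s(C) = √(3.7) = 1.9235

Step 3 — r_{ij} = s_{ij} / (s_i · s_j):
  r[A,A] = 1 (diagonal).
  r[A,B] = 1.15 / (2.3875 · 2.3022) = 1.15 / 5.4964 = 0.2092
  r[A,C] = 4.3 / (2.3875 · 1.9235) = 4.3 / 4.5924 = 0.9363
  r[B,B] = 1 (diagonal).
  r[B,C] = 1.85 / (2.3022 · 1.9235) = 1.85 / 4.4283 = 0.4178
  r[C,C] = 1 (diagonal).

R is symmetric with unit diagonal. Assembling:

R = [[1, 0.2092, 0.9363],
 [0.2092, 1, 0.4178],
 [0.9363, 0.4178, 1]]


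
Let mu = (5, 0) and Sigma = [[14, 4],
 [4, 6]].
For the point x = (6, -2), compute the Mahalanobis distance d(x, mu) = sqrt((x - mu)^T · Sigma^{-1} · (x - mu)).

Step 1 — centre the observation: (x - mu) = (1, -2).

Step 2 — invert Sigma. det(Sigma) = 14·6 - (4)² = 68.
  Sigma^{-1} = (1/det) · [[d, -b], [-b, a]] = [[0.0882, -0.0588],
 [-0.0588, 0.2059]].

Step 3 — form the quadratic (x - mu)^T · Sigma^{-1} · (x - mu):
  Sigma^{-1} · (x - mu) = (0.2059, -0.4706).
  (x - mu)^T · [Sigma^{-1} · (x - mu)] = (1)·(0.2059) + (-2)·(-0.4706) = 1.1471.

Step 4 — take square root: d = √(1.1471) ≈ 1.071.

d(x, mu) = √(1.1471) ≈ 1.071


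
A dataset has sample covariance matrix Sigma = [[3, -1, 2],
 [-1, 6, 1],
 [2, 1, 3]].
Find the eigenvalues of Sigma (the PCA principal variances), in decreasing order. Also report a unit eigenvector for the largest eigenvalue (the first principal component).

Step 1 — characteristic polynomial p(λ) = det(λI - Sigma) = λ³ - tr·λ² + c_1·λ - det, where tr = trace, c_1 = sum of the principal 2×2 minors, det = det(Sigma):
  tr = 3 + 6 + 3 = 12,
  c_1 = (3·6 - (-1)²) + (3·3 - (2)²) + (6·3 - (1)²) = 17 + 5 + 17 = 39,
  det = 3·(6·3 - (1)²) - (-1)·((-1)·3 - (1)·(2)) + (2)·((-1)·(1) - 6·(2)) = 3·(17) - (-1)·(-5) + (2)·(-13) = 20.
  So p(λ) = λ³ - 12λ² + 39λ - 20.
Step 2 — look for an integer root (rational root theorem: any rational root is an integer divisor of 20). Testing λ = 5:
  p(5) = 125 - 300 + 195 - 20 = 0  ✓
  Dividing out (λ - 5): p(λ) = (λ - 5)(λ² - 7λ + 4).
Step 3 — remaining eigenvalues from the quadratic λ² - 7λ + 4 = 0:
  Δ = 7² - 4·4 = 49 - 16 = 33,  λ = (7 ± √33)/2 = (7 ± 5.7446)/2 ≈ 6.3723 or 0.6277.
  Sorted: λ_1 = 6.3723,  λ_2 = 5,  λ_3 = 0.6277  (check: sum = 12 = tr ✓).

Step 4 — unit eigenvector for λ_1 ≈ 6.3723: v spans the null space of (Sigma - λ_1 I), whose rows are
  r_1 = (-3.3723, -1, 2),  r_2 = (-1, -0.3723, 1),  r_3 = (2, 1, -3.3723).
  v is orthogonal to every row, so take v ∝ r_1 × r_2 = ((-1)·(1) - (2)·(-0.3723), (2)·(-1) - (-3.3723)·(1), (-3.3723)·(-0.3723) - (-1)·(-1)) ≈ (-0.2554, 1.3723, 0.2554).
  Rescale (multiply by -1 so the first nonzero entry is positive): u = (0.2554, -1.3723, -0.2554).
  ||u|| = √((0.2554)² + (-1.3723)² + (-0.2554)²) = √(2.0137) ≈ 1.419,  v_1 = u/||u|| ≈ (0.18, -0.9671, -0.18) (||v_1|| = 1).

λ_1 = 6.3723,  λ_2 = 5,  λ_3 = 0.6277;  v_1 ≈ (0.18, -0.9671, -0.18)


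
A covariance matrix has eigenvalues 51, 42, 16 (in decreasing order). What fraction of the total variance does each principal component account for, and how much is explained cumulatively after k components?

Step 1 — total variance = trace(Sigma) = Σ λ_i = 51 + 42 + 16 = 109.

Step 2 — fraction explained by component i = λ_i / Σ λ:
  PC1: 51/109 = 0.4679
  PC2: 42/109 = 0.3853
  PC3: 16/109 = 0.1468

Step 3 — cumulative fraction after k components = (λ_1 + ... + λ_k) / Σ λ:
  k = 1: 51/109 = 0.4679
  k = 2: (51 + 42)/109 = 93/109 = 0.8532
  k = 3: (51 + 42 + 16)/109 = 109/109 = 1

Summary (fraction, with percent):

explained: PC1 0.4679 (46.79%), PC2 0.3853 (38.53%), PC3 0.1468 (14.68%);  cumulative: 0.4679, 0.8532, 1


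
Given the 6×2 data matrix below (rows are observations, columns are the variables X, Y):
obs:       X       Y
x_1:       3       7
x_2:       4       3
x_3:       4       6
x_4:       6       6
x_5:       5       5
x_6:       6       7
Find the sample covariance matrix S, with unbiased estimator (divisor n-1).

Step 1 — column means:
  mean(X) = (3 + 4 + 4 + 6 + 5 + 6) / 6 = 28/6 = 4.6667
  mean(Y) = (7 + 3 + 6 + 6 + 5 + 7) / 6 = 34/6 = 5.6667

Step 2 — sample covariance S[i,j] = (1/(n-1)) · Σ_k (x_{k,i} - mean_i) · (x_{k,j} - mean_j), with n-1 = 5.
  S[X,X] = ((-1.6667)·(-1.6667) + (-0.6667)·(-0.6667) + (-0.6667)·(-0.6667) + (1.3333)·(1.3333) + (0.3333)·(0.3333) + (1.3333)·(1.3333)) / 5 = 7.3333/5 = 1.4667
  S[X,Y] = ((-1.6667)·(1.3333) + (-0.6667)·(-2.6667) + (-0.6667)·(0.3333) + (1.3333)·(0.3333) + (0.3333)·(-0.6667) + (1.3333)·(1.3333)) / 5 = 1.3333/5 = 0.2667
  S[Y,Y] = ((1.3333)·(1.3333) + (-2.6667)·(-2.6667) + (0.3333)·(0.3333) + (0.3333)·(0.3333) + (-0.6667)·(-0.6667) + (1.3333)·(1.3333)) / 5 = 11.3333/5 = 2.2667

S is symmetric (S[j,i] = S[i,j]). Assembling:

S = [[1.4667, 0.2667],
 [0.2667, 2.2667]]


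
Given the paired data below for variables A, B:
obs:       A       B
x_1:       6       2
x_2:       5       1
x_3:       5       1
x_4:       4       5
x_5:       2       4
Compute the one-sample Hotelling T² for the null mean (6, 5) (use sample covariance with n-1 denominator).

Step 1 — sample mean vector:
  mean(A) = (6 + 5 + 5 + 4 + 2) / 5 = 22/5 = 4.4
  mean(B) = (2 + 1 + 1 + 5 + 4) / 5 = 13/5 = 2.6
  x̄ = (4.4, 2.6),  deviation x̄ - mu_0 = (4.4, 2.6) - (6, 5) = (-1.6, -2.4).

Step 2 — sample covariance matrix, S[i,j] = (1/(n-1)) · Σ_k (x_{k,i} - mean_i) · (x_{k,j} - mean_j), divisor n-1 = 4:
  S[A,A] = ((1.6)·(1.6) + (0.6)·(0.6) + (0.6)·(0.6) + (-0.4)·(-0.4) + (-2.4)·(-2.4)) / 4 = 9.2/4 = 2.3
  S[A,B] = ((1.6)·(-0.6) + (0.6)·(-1.6) + (0.6)·(-1.6) + (-0.4)·(2.4) + (-2.4)·(1.4)) / 4 = -7.2/4 = -1.8
  S[B,B] = ((-0.6)·(-0.6) + (-1.6)·(-1.6) + (-1.6)·(-1.6) + (2.4)·(2.4) + (1.4)·(1.4)) / 4 = 13.2/4 = 3.3
  S = [[2.3, -1.8],
 [-1.8, 3.3]].

Step 3 — invert S. det(S) = 2.3·3.3 - (-1.8)² = 4.35.
  S^{-1} = (1/det) · [[d, -b], [-b, a]] = [[0.7586, 0.4138],
 [0.4138, 0.5287]].

Step 4 — quadratic form (x̄ - mu_0)^T · S^{-1} · (x̄ - mu_0):
  S^{-1} · (x̄ - mu_0) = (-2.2069, -1.931),
  (x̄ - mu_0)^T · [...] = (-1.6)·(-2.2069) + (-2.4)·(-1.931) = 8.1655.

Step 5 — scale by n: T² = 5 · 8.1655 = 40.8276.

T² ≈ 40.8276


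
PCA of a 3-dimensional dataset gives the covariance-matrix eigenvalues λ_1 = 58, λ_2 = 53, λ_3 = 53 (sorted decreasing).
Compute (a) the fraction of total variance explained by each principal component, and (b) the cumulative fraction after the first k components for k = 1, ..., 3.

Step 1 — total variance = trace(Sigma) = Σ λ_i = 58 + 53 + 53 = 164.

Step 2 — fraction explained by component i = λ_i / Σ λ:
  PC1: 58/164 = 0.3537
  PC2: 53/164 = 0.3232
  PC3: 53/164 = 0.3232

Step 3 — cumulative fraction after k components = (λ_1 + ... + λ_k) / Σ λ:
  k = 1: 58/164 = 0.3537
  k = 2: (58 + 53)/164 = 111/164 = 0.6768
  k = 3: (58 + 53 + 53)/164 = 164/164 = 1

Summary (fraction, with percent):

explained: PC1 0.3537 (35.37%), PC2 0.3232 (32.32%), PC3 0.3232 (32.32%);  cumulative: 0.3537, 0.6768, 1


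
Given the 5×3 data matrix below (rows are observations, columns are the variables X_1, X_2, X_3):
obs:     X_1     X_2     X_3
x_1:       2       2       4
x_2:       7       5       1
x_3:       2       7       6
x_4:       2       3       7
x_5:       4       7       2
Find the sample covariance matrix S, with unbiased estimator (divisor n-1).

Step 1 — column means:
  mean(X_1) = (2 + 7 + 2 + 2 + 4) / 5 = 17/5 = 3.4
  mean(X_2) = (2 + 5 + 7 + 3 + 7) / 5 = 24/5 = 4.8
  mean(X_3) = (4 + 1 + 6 + 7 + 2) / 5 = 20/5 = 4

Step 2 — sample covariance S[i,j] = (1/(n-1)) · Σ_k (x_{k,i} - mean_i) · (x_{k,j} - mean_j), with n-1 = 4.
  S[X_1,X_1] = ((-1.4)·(-1.4) + (3.6)·(3.6) + (-1.4)·(-1.4) + (-1.4)·(-1.4) + (0.6)·(0.6)) / 4 = 19.2/4 = 4.8
  S[X_1,X_2] = ((-1.4)·(-2.8) + (3.6)·(0.2) + (-1.4)·(2.2) + (-1.4)·(-1.8) + (0.6)·(2.2)) / 4 = 5.4/4 = 1.35
  S[X_1,X_3] = ((-1.4)·(0) + (3.6)·(-3) + (-1.4)·(2) + (-1.4)·(3) + (0.6)·(-2)) / 4 = -19/4 = -4.75
  S[X_2,X_2] = ((-2.8)·(-2.8) + (0.2)·(0.2) + (2.2)·(2.2) + (-1.8)·(-1.8) + (2.2)·(2.2)) / 4 = 20.8/4 = 5.2
  S[X_2,X_3] = ((-2.8)·(0) + (0.2)·(-3) + (2.2)·(2) + (-1.8)·(3) + (2.2)·(-2)) / 4 = -6/4 = -1.5
  S[X_3,X_3] = ((0)·(0) + (-3)·(-3) + (2)·(2) + (3)·(3) + (-2)·(-2)) / 4 = 26/4 = 6.5

S is symmetric (S[j,i] = S[i,j]). Assembling:

S = [[4.8, 1.35, -4.75],
 [1.35, 5.2, -1.5],
 [-4.75, -1.5, 6.5]]


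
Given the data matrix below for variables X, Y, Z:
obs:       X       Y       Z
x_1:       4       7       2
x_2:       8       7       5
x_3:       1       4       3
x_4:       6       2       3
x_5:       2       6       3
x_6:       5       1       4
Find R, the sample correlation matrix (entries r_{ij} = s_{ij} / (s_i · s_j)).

Step 1 — column means:
  mean(X) = (4 + 8 + 1 + 6 + 2 + 5) / 6 = 26/6 = 4.3333
  mean(Y) = (7 + 7 + 4 + 2 + 6 + 1) / 6 = 27/6 = 4.5
  mean(Z) = (2 + 5 + 3 + 3 + 3 + 4) / 6 = 20/6 = 3.3333

Step 2 — sample variances and covariances s[i,j] = (1/(n-1)) · Σ_k (x_{k,i} - mean_i) · (x_{k,j} - mean_j), with n-1 = 5:
  s[X,X] = ((-0.3333)·(-0.3333) + (3.6667)·(3.6667) + (-3.3333)·(-3.3333) + (1.6667)·(1.6667) + (-2.3333)·(-2.3333) + (0.6667)·(0.6667)) / 5 = 33.3333/5 = 6.6667
  s[X,Y] = ((-0.3333)·(2.5) + (3.6667)·(2.5) + (-3.3333)·(-0.5) + (1.6667)·(-2.5) + (-2.3333)·(1.5) + (0.6667)·(-3.5)) / 5 = 0/5 = 0
  s[X,Z] = ((-0.3333)·(-1.3333) + (3.6667)·(1.6667) + (-3.3333)·(-0.3333) + (1.6667)·(-0.3333) + (-2.3333)·(-0.3333) + (0.6667)·(0.6667)) / 5 = 8.3333/5 = 1.6667
  s[Y,Y] = ((2.5)·(2.5) + (2.5)·(2.5) + (-0.5)·(-0.5) + (-2.5)·(-2.5) + (1.5)·(1.5) + (-3.5)·(-3.5)) / 5 = 33.5/5 = 6.7
  s[Y,Z] = ((2.5)·(-1.3333) + (2.5)·(1.6667) + (-0.5)·(-0.3333) + (-2.5)·(-0.3333) + (1.5)·(-0.3333) + (-3.5)·(0.6667)) / 5 = -1/5 = -0.2
  s[Z,Z] = ((-1.3333)·(-1.3333) + (1.6667)·(1.6667) + (-0.3333)·(-0.3333) + (-0.3333)·(-0.3333) + (-0.3333)·(-0.3333) + (0.6667)·(0.6667)) / 5 = 5.3333/5 = 1.0667
  Sample standard deviations s_i = √(s[i,i]):
  s(X) = √(6.6667) = 2.582
  s(Y) = √(6.7) = 2.5884
  s(Z) = √(1.0667) = 1.0328

Step 3 — r_{ij} = s_{ij} / (s_i · s_j):
  r[X,X] = 1 (diagonal).
  r[X,Y] = 0 / (2.582 · 2.5884) = 0 / 6.6833 = 0
  r[X,Z] = 1.6667 / (2.582 · 1.0328) = 1.6667 / 2.6667 = 0.625
  r[Y,Y] = 1 (diagonal).
  r[Y,Z] = -0.2 / (2.5884 · 1.0328) = -0.2 / 2.6733 = -0.0748
  r[Z,Z] = 1 (diagonal).

R is symmetric with unit diagonal. Assembling:

R = [[1, 0, 0.625],
 [0, 1, -0.0748],
 [0.625, -0.0748, 1]]


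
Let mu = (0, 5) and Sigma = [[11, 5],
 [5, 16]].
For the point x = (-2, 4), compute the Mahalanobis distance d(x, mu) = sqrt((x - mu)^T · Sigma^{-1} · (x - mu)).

Step 1 — centre the observation: (x - mu) = (-2, -1).

Step 2 — invert Sigma. det(Sigma) = 11·16 - (5)² = 151.
  Sigma^{-1} = (1/det) · [[d, -b], [-b, a]] = [[0.106, -0.0331],
 [-0.0331, 0.0728]].

Step 3 — form the quadratic (x - mu)^T · Sigma^{-1} · (x - mu):
  Sigma^{-1} · (x - mu) = (-0.1788, -0.0066).
  (x - mu)^T · [Sigma^{-1} · (x - mu)] = (-2)·(-0.1788) + (-1)·(-0.0066) = 0.3642.

Step 4 — take square root: d = √(0.3642) ≈ 0.6035.

d(x, mu) = √(0.3642) ≈ 0.6035


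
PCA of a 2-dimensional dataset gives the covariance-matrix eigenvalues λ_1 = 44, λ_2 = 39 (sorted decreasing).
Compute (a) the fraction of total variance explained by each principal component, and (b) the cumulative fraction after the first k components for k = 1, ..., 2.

Step 1 — total variance = trace(Sigma) = Σ λ_i = 44 + 39 = 83.

Step 2 — fraction explained by component i = λ_i / Σ λ:
  PC1: 44/83 = 0.5301
  PC2: 39/83 = 0.4699

Step 3 — cumulative fraction after k components = (λ_1 + ... + λ_k) / Σ λ:
  k = 1: 44/83 = 0.5301
  k = 2: (44 + 39)/83 = 83/83 = 1

Summary (fraction, with percent):

explained: PC1 0.5301 (53.01%), PC2 0.4699 (46.99%);  cumulative: 0.5301, 1


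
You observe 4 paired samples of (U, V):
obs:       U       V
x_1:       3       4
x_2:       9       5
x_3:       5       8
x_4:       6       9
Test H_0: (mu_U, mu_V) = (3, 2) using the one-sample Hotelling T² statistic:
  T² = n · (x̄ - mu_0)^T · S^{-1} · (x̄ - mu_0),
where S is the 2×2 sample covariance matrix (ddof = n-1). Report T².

Step 1 — sample mean vector:
  mean(U) = (3 + 9 + 5 + 6) / 4 = 23/4 = 5.75
  mean(V) = (4 + 5 + 8 + 9) / 4 = 26/4 = 6.5
  x̄ = (5.75, 6.5),  deviation x̄ - mu_0 = (5.75, 6.5) - (3, 2) = (2.75, 4.5).

Step 2 — sample covariance matrix, S[i,j] = (1/(n-1)) · Σ_k (x_{k,i} - mean_i) · (x_{k,j} - mean_j), divisor n-1 = 3:
  S[U,U] = ((-2.75)·(-2.75) + (3.25)·(3.25) + (-0.75)·(-0.75) + (0.25)·(0.25)) / 3 = 18.75/3 = 6.25
  S[U,V] = ((-2.75)·(-2.5) + (3.25)·(-1.5) + (-0.75)·(1.5) + (0.25)·(2.5)) / 3 = 1.5/3 = 0.5
  S[V,V] = ((-2.5)·(-2.5) + (-1.5)·(-1.5) + (1.5)·(1.5) + (2.5)·(2.5)) / 3 = 17/3 = 5.6667
  S = [[6.25, 0.5],
 [0.5, 5.6667]].

Step 3 — invert S. det(S) = 6.25·5.6667 - (0.5)² = 35.1667.
  S^{-1} = (1/det) · [[d, -b], [-b, a]] = [[0.1611, -0.0142],
 [-0.0142, 0.1777]].

Step 4 — quadratic form (x̄ - mu_0)^T · S^{-1} · (x̄ - mu_0):
  S^{-1} · (x̄ - mu_0) = (0.3791, 0.7607),
  (x̄ - mu_0)^T · [...] = (2.75)·(0.3791) + (4.5)·(0.7607) = 4.4656.

Step 5 — scale by n: T² = 4 · 4.4656 = 17.8626.

T² ≈ 17.8626


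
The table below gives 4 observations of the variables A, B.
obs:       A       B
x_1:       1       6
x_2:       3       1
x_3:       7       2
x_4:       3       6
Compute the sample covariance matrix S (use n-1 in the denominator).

Step 1 — column means:
  mean(A) = (1 + 3 + 7 + 3) / 4 = 14/4 = 3.5
  mean(B) = (6 + 1 + 2 + 6) / 4 = 15/4 = 3.75

Step 2 — sample covariance S[i,j] = (1/(n-1)) · Σ_k (x_{k,i} - mean_i) · (x_{k,j} - mean_j), with n-1 = 3.
  S[A,A] = ((-2.5)·(-2.5) + (-0.5)·(-0.5) + (3.5)·(3.5) + (-0.5)·(-0.5)) / 3 = 19/3 = 6.3333
  S[A,B] = ((-2.5)·(2.25) + (-0.5)·(-2.75) + (3.5)·(-1.75) + (-0.5)·(2.25)) / 3 = -11.5/3 = -3.8333
  S[B,B] = ((2.25)·(2.25) + (-2.75)·(-2.75) + (-1.75)·(-1.75) + (2.25)·(2.25)) / 3 = 20.75/3 = 6.9167

S is symmetric (S[j,i] = S[i,j]). Assembling:

S = [[6.3333, -3.8333],
 [-3.8333, 6.9167]]


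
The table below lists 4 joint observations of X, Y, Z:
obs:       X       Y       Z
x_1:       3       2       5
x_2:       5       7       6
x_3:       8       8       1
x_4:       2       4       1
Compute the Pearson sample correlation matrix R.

Step 1 — column means:
  mean(X) = (3 + 5 + 8 + 2) / 4 = 18/4 = 4.5
  mean(Y) = (2 + 7 + 8 + 4) / 4 = 21/4 = 5.25
  mean(Z) = (5 + 6 + 1 + 1) / 4 = 13/4 = 3.25

Step 2 — sample variances and covariances s[i,j] = (1/(n-1)) · Σ_k (x_{k,i} - mean_i) · (x_{k,j} - mean_j), with n-1 = 3:
  s[X,X] = ((-1.5)·(-1.5) + (0.5)·(0.5) + (3.5)·(3.5) + (-2.5)·(-2.5)) / 3 = 21/3 = 7
  s[X,Y] = ((-1.5)·(-3.25) + (0.5)·(1.75) + (3.5)·(2.75) + (-2.5)·(-1.25)) / 3 = 18.5/3 = 6.1667
  s[X,Z] = ((-1.5)·(1.75) + (0.5)·(2.75) + (3.5)·(-2.25) + (-2.5)·(-2.25)) / 3 = -3.5/3 = -1.1667
  s[Y,Y] = ((-3.25)·(-3.25) + (1.75)·(1.75) + (2.75)·(2.75) + (-1.25)·(-1.25)) / 3 = 22.75/3 = 7.5833
  s[Y,Z] = ((-3.25)·(1.75) + (1.75)·(2.75) + (2.75)·(-2.25) + (-1.25)·(-2.25)) / 3 = -4.25/3 = -1.4167
  s[Z,Z] = ((1.75)·(1.75) + (2.75)·(2.75) + (-2.25)·(-2.25) + (-2.25)·(-2.25)) / 3 = 20.75/3 = 6.9167
  Sample standard deviations s_i = √(s[i,i]):
  s(X) = √(7) = 2.6458
  s(Y) = √(7.5833) = 2.7538
  s(Z) = √(6.9167) = 2.63

Step 3 — r_{ij} = s_{ij} / (s_i · s_j):
  r[X,X] = 1 (diagonal).
  r[X,Y] = 6.1667 / (2.6458 · 2.7538) = 6.1667 / 7.2858 = 0.8464
  r[X,Z] = -1.1667 / (2.6458 · 2.63) = -1.1667 / 6.9582 = -0.1677
  r[Y,Y] = 1 (diagonal).
  r[Y,Z] = -1.4167 / (2.7538 · 2.63) = -1.4167 / 7.2423 = -0.1956
  r[Z,Z] = 1 (diagonal).

R is symmetric with unit diagonal. Assembling:

R = [[1, 0.8464, -0.1677],
 [0.8464, 1, -0.1956],
 [-0.1677, -0.1956, 1]]


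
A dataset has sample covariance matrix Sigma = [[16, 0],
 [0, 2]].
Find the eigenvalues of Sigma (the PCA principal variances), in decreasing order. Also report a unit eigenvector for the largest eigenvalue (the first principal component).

Step 1 — characteristic polynomial of 2×2 Sigma:
  det(Sigma - λI) = λ² - trace · λ + det = 0.
  trace = 16 + 2 = 18, det = 16·2 - (0)² = 32.
Step 2 — discriminant:
  Δ = trace² - 4·det = 324 - 128 = 196.
Step 3 — eigenvalues:
  λ = (trace ± √Δ)/2 = (18 ± 14)/2,
  λ_1 = 16,  λ_2 = 2.

Step 4 — unit eigenvector for λ_1: Sigma is diagonal, so its eigenvectors are the coordinate axes. λ_1 = 16 is the diagonal entry on the first coordinate axis, hence
  v_1 = (1, 0) (||v_1|| = 1).

λ_1 = 16,  λ_2 = 2;  v_1 ≈ (1, 0)


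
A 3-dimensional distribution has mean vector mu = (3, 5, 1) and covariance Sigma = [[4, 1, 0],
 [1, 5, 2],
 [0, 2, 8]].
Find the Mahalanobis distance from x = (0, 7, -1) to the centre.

Step 1 — centre the observation: (x - mu) = (-3, 2, -2).

Step 2 — invert Sigma (cofactor / det for 3×3, or solve directly):
  Sigma^{-1} = [[0.2647, -0.0588, 0.0147],
 [-0.0588, 0.2353, -0.0588],
 [0.0147, -0.0588, 0.1397]].

Step 3 — form the quadratic (x - mu)^T · Sigma^{-1} · (x - mu):
  Sigma^{-1} · (x - mu) = (-0.9412, 0.7647, -0.4412).
  (x - mu)^T · [Sigma^{-1} · (x - mu)] = (-3)·(-0.9412) + (2)·(0.7647) + (-2)·(-0.4412) = 5.2353.

Step 4 — take square root: d = √(5.2353) ≈ 2.2881.

d(x, mu) = √(5.2353) ≈ 2.2881


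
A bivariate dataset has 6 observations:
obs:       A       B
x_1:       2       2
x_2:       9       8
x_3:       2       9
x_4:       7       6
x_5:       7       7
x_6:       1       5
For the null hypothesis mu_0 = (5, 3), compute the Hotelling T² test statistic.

Step 1 — sample mean vector:
  mean(A) = (2 + 9 + 2 + 7 + 7 + 1) / 6 = 28/6 = 4.6667
  mean(B) = (2 + 8 + 9 + 6 + 7 + 5) / 6 = 37/6 = 6.1667
  x̄ = (4.6667, 6.1667),  deviation x̄ - mu_0 = (4.6667, 6.1667) - (5, 3) = (-0.3333, 3.1667).

Step 2 — sample covariance matrix, S[i,j] = (1/(n-1)) · Σ_k (x_{k,i} - mean_i) · (x_{k,j} - mean_j), divisor n-1 = 5:
  S[A,A] = ((-2.6667)·(-2.6667) + (4.3333)·(4.3333) + (-2.6667)·(-2.6667) + (2.3333)·(2.3333) + (2.3333)·(2.3333) + (-3.6667)·(-3.6667)) / 5 = 57.3333/5 = 11.4667
  S[A,B] = ((-2.6667)·(-4.1667) + (4.3333)·(1.8333) + (-2.6667)·(2.8333) + (2.3333)·(-0.1667) + (2.3333)·(0.8333) + (-3.6667)·(-1.1667)) / 5 = 17.3333/5 = 3.4667
  S[B,B] = ((-4.1667)·(-4.1667) + (1.8333)·(1.8333) + (2.8333)·(2.8333) + (-0.1667)·(-0.1667) + (0.8333)·(0.8333) + (-1.1667)·(-1.1667)) / 5 = 30.8333/5 = 6.1667
  S = [[11.4667, 3.4667],
 [3.4667, 6.1667]].

Step 3 — invert S. det(S) = 11.4667·6.1667 - (3.4667)² = 58.6933.
  S^{-1} = (1/det) · [[d, -b], [-b, a]] = [[0.1051, -0.0591],
 [-0.0591, 0.1954]].

Step 4 — quadratic form (x̄ - mu_0)^T · S^{-1} · (x̄ - mu_0):
  S^{-1} · (x̄ - mu_0) = (-0.2221, 0.6383),
  (x̄ - mu_0)^T · [...] = (-0.3333)·(-0.2221) + (3.1667)·(0.6383) = 2.0954.

Step 5 — scale by n: T² = 6 · 2.0954 = 12.5727.

T² ≈ 12.5727


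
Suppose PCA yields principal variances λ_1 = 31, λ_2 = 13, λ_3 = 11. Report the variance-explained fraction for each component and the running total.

Step 1 — total variance = trace(Sigma) = Σ λ_i = 31 + 13 + 11 = 55.

Step 2 — fraction explained by component i = λ_i / Σ λ:
  PC1: 31/55 = 0.5636
  PC2: 13/55 = 0.2364
  PC3: 11/55 = 0.2

Step 3 — cumulative fraction after k components = (λ_1 + ... + λ_k) / Σ λ:
  k = 1: 31/55 = 0.5636
  k = 2: (31 + 13)/55 = 44/55 = 0.8
  k = 3: (31 + 13 + 11)/55 = 55/55 = 1

Summary (fraction, with percent):

explained: PC1 0.5636 (56.36%), PC2 0.2364 (23.64%), PC3 0.2 (20%);  cumulative: 0.5636, 0.8, 1


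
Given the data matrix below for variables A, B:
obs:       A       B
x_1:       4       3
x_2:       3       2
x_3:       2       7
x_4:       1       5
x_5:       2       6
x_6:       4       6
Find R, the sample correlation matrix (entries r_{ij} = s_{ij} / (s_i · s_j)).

Step 1 — column means:
  mean(A) = (4 + 3 + 2 + 1 + 2 + 4) / 6 = 16/6 = 2.6667
  mean(B) = (3 + 2 + 7 + 5 + 6 + 6) / 6 = 29/6 = 4.8333

Step 2 — sample variances and covariances s[i,j] = (1/(n-1)) · Σ_k (x_{k,i} - mean_i) · (x_{k,j} - mean_j), with n-1 = 5:
  s[A,A] = ((1.3333)·(1.3333) + (0.3333)·(0.3333) + (-0.6667)·(-0.6667) + (-1.6667)·(-1.6667) + (-0.6667)·(-0.6667) + (1.3333)·(1.3333)) / 5 = 7.3333/5 = 1.4667
  s[A,B] = ((1.3333)·(-1.8333) + (0.3333)·(-2.8333) + (-0.6667)·(2.1667) + (-1.6667)·(0.1667) + (-0.6667)·(1.1667) + (1.3333)·(1.1667)) / 5 = -4.3333/5 = -0.8667
  s[B,B] = ((-1.8333)·(-1.8333) + (-2.8333)·(-2.8333) + (2.1667)·(2.1667) + (0.1667)·(0.1667) + (1.1667)·(1.1667) + (1.1667)·(1.1667)) / 5 = 18.8333/5 = 3.7667
  Sample standard deviations s_i = √(s[i,i]):
  s(A) = √(1.4667) = 1.2111
  s(B) = √(3.7667) = 1.9408

Step 3 — r_{ij} = s_{ij} / (s_i · s_j):
  r[A,A] = 1 (diagonal).
  r[A,B] = -0.8667 / (1.2111 · 1.9408) = -0.8667 / 2.3504 = -0.3687
  r[B,B] = 1 (diagonal).

R is symmetric with unit diagonal. Assembling:

R = [[1, -0.3687],
 [-0.3687, 1]]


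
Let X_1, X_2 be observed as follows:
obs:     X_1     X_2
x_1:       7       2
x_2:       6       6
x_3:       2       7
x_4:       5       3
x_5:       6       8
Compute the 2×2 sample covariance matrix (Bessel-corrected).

Step 1 — column means:
  mean(X_1) = (7 + 6 + 2 + 5 + 6) / 5 = 26/5 = 5.2
  mean(X_2) = (2 + 6 + 7 + 3 + 8) / 5 = 26/5 = 5.2

Step 2 — sample covariance S[i,j] = (1/(n-1)) · Σ_k (x_{k,i} - mean_i) · (x_{k,j} - mean_j), with n-1 = 4.
  S[X_1,X_1] = ((1.8)·(1.8) + (0.8)·(0.8) + (-3.2)·(-3.2) + (-0.2)·(-0.2) + (0.8)·(0.8)) / 4 = 14.8/4 = 3.7
  S[X_1,X_2] = ((1.8)·(-3.2) + (0.8)·(0.8) + (-3.2)·(1.8) + (-0.2)·(-2.2) + (0.8)·(2.8)) / 4 = -8.2/4 = -2.05
  S[X_2,X_2] = ((-3.2)·(-3.2) + (0.8)·(0.8) + (1.8)·(1.8) + (-2.2)·(-2.2) + (2.8)·(2.8)) / 4 = 26.8/4 = 6.7

S is symmetric (S[j,i] = S[i,j]). Assembling:

S = [[3.7, -2.05],
 [-2.05, 6.7]]


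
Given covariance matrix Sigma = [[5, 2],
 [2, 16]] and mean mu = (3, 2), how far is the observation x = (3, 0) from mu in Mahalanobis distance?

Step 1 — centre the observation: (x - mu) = (0, -2).

Step 2 — invert Sigma. det(Sigma) = 5·16 - (2)² = 76.
  Sigma^{-1} = (1/det) · [[d, -b], [-b, a]] = [[0.2105, -0.0263],
 [-0.0263, 0.0658]].

Step 3 — form the quadratic (x - mu)^T · Sigma^{-1} · (x - mu):
  Sigma^{-1} · (x - mu) = (0.0526, -0.1316).
  (x - mu)^T · [Sigma^{-1} · (x - mu)] = (0)·(0.0526) + (-2)·(-0.1316) = 0.2632.

Step 4 — take square root: d = √(0.2632) ≈ 0.513.

d(x, mu) = √(0.2632) ≈ 0.513
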